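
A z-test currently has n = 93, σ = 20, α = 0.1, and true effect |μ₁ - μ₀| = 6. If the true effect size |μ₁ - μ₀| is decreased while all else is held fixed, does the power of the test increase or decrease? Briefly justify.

Power decreases: a smaller true effect decreases the non-centrality λ = |μ₁ - μ₀|/(σ/√n).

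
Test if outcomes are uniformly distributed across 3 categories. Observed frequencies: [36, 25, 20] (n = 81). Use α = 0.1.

Expected = 27 each. χ² = Σ(O-E)²/E = 4.963. df = 2, critical value = 4.605. Reject H₀.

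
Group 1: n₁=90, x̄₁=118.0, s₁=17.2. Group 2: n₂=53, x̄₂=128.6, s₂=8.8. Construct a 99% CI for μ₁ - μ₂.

Difference = -10.6. SE = √(17.2²/90 + 8.8²/53) = 2.179. CI = (-16.21, -4.99)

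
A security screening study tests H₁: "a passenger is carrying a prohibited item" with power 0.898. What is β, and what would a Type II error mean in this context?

β = 1 - power = 1 - 0.898 = 0.102. A Type II error is failing to reject H₀ when H₀ is false (false negative) — here, failing to conclude that a passenger is carrying a prohibited item when in fact it is true. Consequence: letting a prohibited item through — security breach.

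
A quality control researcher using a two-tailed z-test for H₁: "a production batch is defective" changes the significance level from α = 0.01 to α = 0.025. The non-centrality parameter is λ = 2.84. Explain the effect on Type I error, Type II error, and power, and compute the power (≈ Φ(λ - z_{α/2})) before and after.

Increasing α from 0.01 to 0.025:
• Type I error rate increases (α is the Type I rate by definition).
• Critical value moves from z_{α/2} = 2.576 to 2.241, so power = Φ(λ - z_{α/2}) goes from Φ(2.84 - 2.576) = 0.604 to Φ(2.84 - 2.241) = 0.725.
• Type II error rate β = 1 - power therefore decreases (0.396 → 0.275).
Appropriate when false negatives are costly — here, shipping a defective batch — faulty products reach customers.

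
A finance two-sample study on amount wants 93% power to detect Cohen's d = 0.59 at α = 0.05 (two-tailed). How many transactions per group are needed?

z_{α/2} = 1.96, z_β = Φ⁻¹(0.93) = 1.476. For medium effect (d = 0.59): n per group = 2(z_{α/2} + z_β)²/d² = 2(1.96 + 1.476)²/0.59² = 67.8 → 68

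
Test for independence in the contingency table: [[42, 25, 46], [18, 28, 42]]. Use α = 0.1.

χ² = 6.95. df = 2, critical = 4.605. Reject H₀. Variables are dependent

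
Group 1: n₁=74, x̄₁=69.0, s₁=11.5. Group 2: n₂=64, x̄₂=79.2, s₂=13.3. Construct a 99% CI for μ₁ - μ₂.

Difference = -10.2. SE = √(11.5²/74 + 13.3²/64) = 2.133. CI = (-15.7, -4.7)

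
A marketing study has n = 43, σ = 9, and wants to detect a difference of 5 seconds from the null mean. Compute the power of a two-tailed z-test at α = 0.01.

SE = σ/√n = 9/√43 = 1.372. Non-centrality λ = d/SE = 5/1.372 = 3.643. Power ≈ Φ(λ - z_{α/2}) = Φ(3.643 - 2.576) = Φ(1.067) = 0.857.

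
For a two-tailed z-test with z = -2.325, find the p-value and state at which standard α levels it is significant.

p = 2·P(Z > |-2.325|) = 2·(1 - Φ(2.325)) ≈ 0.0201. Significant at α = 0.1; Significant at α = 0.05.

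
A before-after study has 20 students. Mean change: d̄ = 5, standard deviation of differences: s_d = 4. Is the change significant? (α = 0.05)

t = d̄/(s_d/√n) = 5/(4/√20) = 5.59. df = 19, critical t = ±2.093. Reject H₀.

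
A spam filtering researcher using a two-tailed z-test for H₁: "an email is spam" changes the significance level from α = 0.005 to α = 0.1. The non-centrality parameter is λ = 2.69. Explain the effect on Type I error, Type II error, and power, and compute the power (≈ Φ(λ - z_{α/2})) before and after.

Increasing α from 0.005 to 0.1:
• Type I error rate increases (α is the Type I rate by definition).
• Critical value moves from z_{α/2} = 2.807 to 1.645, so power = Φ(λ - z_{α/2}) goes from Φ(2.69 - 2.807) = 0.453 to Φ(2.69 - 1.645) = 0.852.
• Type II error rate β = 1 - power therefore decreases (0.547 → 0.148).
Appropriate when false negatives are costly — here, a spam email lands in the inbox.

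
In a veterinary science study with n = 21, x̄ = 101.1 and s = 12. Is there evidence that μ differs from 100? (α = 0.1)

t = (x̄ - μ₀)/(s/√n) = (101.1 - 100)/(12/√21) = 0.42. df = 20, critical t = ±1.725. Fail to reject H₀.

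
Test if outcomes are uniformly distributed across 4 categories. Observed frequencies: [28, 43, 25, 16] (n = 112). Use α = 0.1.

Expected = 28 each. χ² = Σ(O-E)²/E = 13.5. df = 3, critical value = 6.251. Reject H₀.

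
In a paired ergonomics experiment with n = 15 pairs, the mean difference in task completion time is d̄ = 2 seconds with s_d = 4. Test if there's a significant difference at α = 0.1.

t = d̄/(s_d/√n) = 2/(4/√15) = 1.936. df = 14, critical t = ±1.761. Reject H₀.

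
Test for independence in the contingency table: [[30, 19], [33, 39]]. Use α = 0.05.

χ² = 2.768. df = 1, critical = 3.841. Fail to reject H₀. No evidence of dependence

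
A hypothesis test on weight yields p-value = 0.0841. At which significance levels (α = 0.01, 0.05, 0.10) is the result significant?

p = 0.0841. Significant at: α = 0.1.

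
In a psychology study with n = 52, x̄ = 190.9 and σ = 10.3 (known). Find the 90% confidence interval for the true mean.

CI = x̄ ± z*(σ/√n) = 190.9 ± 1.645(10.3/√52) = 190.9 ± 2.35 = (188.55, 193.25)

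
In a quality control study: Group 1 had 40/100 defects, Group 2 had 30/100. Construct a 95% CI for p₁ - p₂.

p̂₁ = 0.4, p̂₂ = 0.3. Difference = 0.1. CI = (-0.031, 0.231)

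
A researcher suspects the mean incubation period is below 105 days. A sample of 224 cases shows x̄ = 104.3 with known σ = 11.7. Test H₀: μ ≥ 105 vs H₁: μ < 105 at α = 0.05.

z = -0.895. Critical value: -1.645. Fail to reject H₀.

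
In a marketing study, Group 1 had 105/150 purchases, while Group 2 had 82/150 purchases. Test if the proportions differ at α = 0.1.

p̂₁ = 0.7, p̂₂ = 0.547, pooled p̂ = 0.623. z = 2.74. Critical: ±1.645. Reject H₀.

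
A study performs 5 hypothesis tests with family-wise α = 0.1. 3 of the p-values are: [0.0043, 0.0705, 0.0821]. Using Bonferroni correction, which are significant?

Bonferroni α = 0.1/5 = 0.02. Significant p-values: [0.0043]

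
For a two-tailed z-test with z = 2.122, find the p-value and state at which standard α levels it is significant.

p = 2·P(Z > |2.122|) = 2·(1 - Φ(2.122)) ≈ 0.0338. Significant at α = 0.1; Significant at α = 0.05.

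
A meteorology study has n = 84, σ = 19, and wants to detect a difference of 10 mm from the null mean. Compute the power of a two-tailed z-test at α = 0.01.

SE = σ/√n = 19/√84 = 2.073. Non-centrality λ = d/SE = 10/2.073 = 4.824. Power ≈ Φ(λ - z_{α/2}) = Φ(4.824 - 2.576) = Φ(2.248) = 0.988.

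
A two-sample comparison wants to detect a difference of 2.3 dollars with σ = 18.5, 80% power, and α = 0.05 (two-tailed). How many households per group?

n per group = 2(z_α/2 + z_β)²σ²/d² = 2×(1.96 + 0.84)²×18.5²/2.3² = 1014.5 → n = 1015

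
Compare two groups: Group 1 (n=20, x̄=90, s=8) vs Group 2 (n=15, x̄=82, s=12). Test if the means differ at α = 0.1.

Pooled sp = 9.9. t = 2.367, df = 33. Critical t = ±1.692. Reject H₀.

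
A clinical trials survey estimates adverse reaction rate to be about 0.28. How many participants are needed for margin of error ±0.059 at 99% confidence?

n = z²p(1-p)/E² = 2.576²×0.28×0.72/0.059² = 384.3 → n = 385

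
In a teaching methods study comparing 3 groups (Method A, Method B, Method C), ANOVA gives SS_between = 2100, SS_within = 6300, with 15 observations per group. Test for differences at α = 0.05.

df_between = 2, df_within = 42. F = MS_between/MS_within = 1050.0/150.0 = 7.0. F_crit ≈ 3.22. Reject H₀. At least one mean differs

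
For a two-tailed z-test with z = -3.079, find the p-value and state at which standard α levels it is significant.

p = 2·P(Z > |-3.079|) = 2·(1 - Φ(3.079)) ≈ 0.0021. Significant at α = 0.1; Significant at α = 0.05; Significant at α = 0.01.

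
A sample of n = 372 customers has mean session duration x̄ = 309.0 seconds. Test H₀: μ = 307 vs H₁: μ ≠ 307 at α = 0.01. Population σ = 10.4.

z = (x̄ - μ₀)/(σ/√n) = (309.0 - 307)/(10.4/√372) = 3.709. Critical value: ±2.576. Since |3.709| > 2.576, Reject H₀.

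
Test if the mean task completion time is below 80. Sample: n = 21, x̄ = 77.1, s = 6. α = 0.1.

t = (77.1 - 80)/(6/√21) = -2.215, df = 20. Critical t = -1.325. Reject H₀.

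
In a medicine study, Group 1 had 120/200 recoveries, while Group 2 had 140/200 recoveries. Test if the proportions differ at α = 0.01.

p̂₁ = 0.6, p̂₂ = 0.7, pooled p̂ = 0.65. z = -2.097. Critical: ±2.576. Fail to reject H₀.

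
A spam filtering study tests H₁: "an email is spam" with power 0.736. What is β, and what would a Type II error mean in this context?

β = 1 - power = 1 - 0.736 = 0.264. A Type II error is failing to reject H₀ when H₀ is false (false negative) — here, failing to conclude that an email is spam when in fact it is true. Consequence: a spam email lands in the inbox.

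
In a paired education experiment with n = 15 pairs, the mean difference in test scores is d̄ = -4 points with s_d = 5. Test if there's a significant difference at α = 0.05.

t = d̄/(s_d/√n) = -4/(5/√15) = -3.098. df = 14, critical t = ±2.145. Reject H₀.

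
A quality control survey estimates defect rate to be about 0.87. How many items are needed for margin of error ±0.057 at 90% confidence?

n = z²p(1-p)/E² = 1.645²×0.87×0.13/0.057² = 94.2 → n = 95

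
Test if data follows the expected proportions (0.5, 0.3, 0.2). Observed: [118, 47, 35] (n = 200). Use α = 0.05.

Expected: [100.0, 60.0, 40.0]. χ² = 6.682. df = 2, critical = 5.991. Reject H₀.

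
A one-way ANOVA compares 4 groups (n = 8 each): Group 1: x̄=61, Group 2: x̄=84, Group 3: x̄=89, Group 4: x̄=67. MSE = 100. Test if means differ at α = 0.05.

Grand mean = 75.25. SS_between = 4294.0, MS_between = 1431.33. F = 14.313, F_crit ≈ 2.947. Reject H₀.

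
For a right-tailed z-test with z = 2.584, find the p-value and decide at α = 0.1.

p = P(Z > 2.584) = 1 - Φ(2.584) ≈ 0.0049. Since p < 0.1, reject H₀ (significant) at α = 0.1.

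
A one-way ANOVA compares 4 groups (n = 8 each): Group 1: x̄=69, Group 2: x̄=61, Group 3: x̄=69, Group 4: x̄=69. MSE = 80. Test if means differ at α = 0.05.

Grand mean = 67.0. SS_between = 384.0, MS_between = 128.0. F = 1.6, F_crit ≈ 2.947. Fail to reject H₀.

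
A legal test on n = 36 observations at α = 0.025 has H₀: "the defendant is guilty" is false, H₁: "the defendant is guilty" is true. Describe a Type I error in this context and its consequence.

Type I error: rejecting H₀ when it is true — concluding that the defendant is guilty when in fact it is not. Consequence: convicting an innocent person.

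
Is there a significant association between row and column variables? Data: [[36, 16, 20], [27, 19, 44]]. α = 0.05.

χ² = 8.65. df = 2, critical = 5.991. Reject H₀. Variables are dependent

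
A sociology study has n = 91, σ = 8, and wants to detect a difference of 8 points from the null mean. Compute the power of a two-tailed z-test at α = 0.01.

SE = σ/√n = 8/√91 = 0.839. Non-centrality λ = d/SE = 8/0.839 = 9.539. Power ≈ Φ(λ - z_{α/2}) = Φ(9.539 - 2.576) = Φ(6.963) = 1.0.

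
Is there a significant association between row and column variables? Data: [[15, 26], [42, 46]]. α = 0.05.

χ² = 1.408. df = 1, critical = 3.841. Fail to reject H₀. No evidence of dependence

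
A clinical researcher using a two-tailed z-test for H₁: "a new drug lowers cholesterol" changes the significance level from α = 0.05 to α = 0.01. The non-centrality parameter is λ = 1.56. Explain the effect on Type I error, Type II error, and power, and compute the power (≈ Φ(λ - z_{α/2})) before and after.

Decreasing α from 0.05 to 0.01:
• Type I error rate decreases (α is the Type I rate by definition).
• Critical value moves from z_{α/2} = 1.96 to 2.576, so power = Φ(λ - z_{α/2}) goes from Φ(1.56 - 1.96) = 0.345 to Φ(1.56 - 2.576) = 0.155.
• Type II error rate β = 1 - power therefore increases (0.655 → 0.845).
Appropriate when false positives are costly — here, approving an ineffective drug — patients take a useless medication and may skip effective alternatives.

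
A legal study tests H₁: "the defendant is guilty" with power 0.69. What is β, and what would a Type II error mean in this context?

β = 1 - power = 1 - 0.69 = 0.31. A Type II error is failing to reject H₀ when H₀ is false (false negative) — here, failing to conclude that the defendant is guilty when in fact it is true. Consequence: acquitting a guilty person.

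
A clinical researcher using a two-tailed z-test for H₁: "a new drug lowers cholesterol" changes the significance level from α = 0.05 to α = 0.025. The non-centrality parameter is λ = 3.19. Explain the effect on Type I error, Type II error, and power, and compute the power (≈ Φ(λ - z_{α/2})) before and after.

Decreasing α from 0.05 to 0.025:
• Type I error rate decreases (α is the Type I rate by definition).
• Critical value moves from z_{α/2} = 1.96 to 2.241, so power = Φ(λ - z_{α/2}) goes from Φ(3.19 - 1.96) = 0.891 to Φ(3.19 - 2.241) = 0.829.
• Type II error rate β = 1 - power therefore increases (0.109 → 0.171).
Appropriate when false positives are costly — here, approving an ineffective drug — patients take a useless medication and may skip effective alternatives.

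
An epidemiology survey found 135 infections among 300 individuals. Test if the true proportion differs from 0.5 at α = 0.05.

p̂ = 0.45, p₀ = 0.5. z = (p̂ - p₀)/√(p₀(1-p₀)/n) = -1.732. Critical: ±1.96. Fail to reject H₀.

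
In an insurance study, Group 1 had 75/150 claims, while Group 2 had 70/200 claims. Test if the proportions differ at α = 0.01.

p̂₁ = 0.5, p̂₂ = 0.35, pooled p̂ = 0.414. z = 2.819. Critical: ±2.576. Reject H₀.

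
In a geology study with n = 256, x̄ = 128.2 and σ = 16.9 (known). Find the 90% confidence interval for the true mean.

CI = x̄ ± z*(σ/√n) = 128.2 ± 1.645(16.9/√256) = 128.2 ± 1.74 = (126.46, 129.94)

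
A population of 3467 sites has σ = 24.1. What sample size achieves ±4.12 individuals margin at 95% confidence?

Without FPC: n₀ = (1.96×24.1/4.12)² = 131.447. With FPC: n = n₀N/(n₀+N-1) = 126.7 → n = 127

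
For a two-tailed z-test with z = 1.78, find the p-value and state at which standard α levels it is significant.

p = 2·P(Z > |1.78|) = 2·(1 - Φ(1.78)) ≈ 0.0751. Significant at α = 0.1.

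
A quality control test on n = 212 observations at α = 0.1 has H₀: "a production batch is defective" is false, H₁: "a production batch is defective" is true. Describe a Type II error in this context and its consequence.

Type II error: failing to reject H₀ when it is false — concluding that a production batch is defective is not supported when in fact it is. Consequence: shipping a defective batch — faulty products reach customers.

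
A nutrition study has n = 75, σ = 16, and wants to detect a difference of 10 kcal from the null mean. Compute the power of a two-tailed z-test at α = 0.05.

SE = σ/√n = 16/√75 = 1.848. Non-centrality λ = d/SE = 10/1.848 = 5.413. Power ≈ Φ(λ - z_{α/2}) = Φ(5.413 - 1.96) = Φ(3.453) = 1.0.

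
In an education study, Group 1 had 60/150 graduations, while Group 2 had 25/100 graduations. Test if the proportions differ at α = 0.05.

p̂₁ = 0.4, p̂₂ = 0.25, pooled p̂ = 0.34. z = 2.453. Critical: ±1.96. Reject H₀.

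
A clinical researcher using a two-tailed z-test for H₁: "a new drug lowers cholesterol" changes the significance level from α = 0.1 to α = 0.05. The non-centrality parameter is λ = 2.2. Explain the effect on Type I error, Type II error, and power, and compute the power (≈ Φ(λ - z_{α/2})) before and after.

Decreasing α from 0.1 to 0.05:
• Type I error rate decreases (α is the Type I rate by definition).
• Critical value moves from z_{α/2} = 1.645 to 1.96, so power = Φ(λ - z_{α/2}) goes from Φ(2.2 - 1.645) = 0.711 to Φ(2.2 - 1.96) = 0.595.
• Type II error rate β = 1 - power therefore increases (0.289 → 0.405).
Appropriate when false positives are costly — here, approving an ineffective drug — patients take a useless medication and may skip effective alternatives.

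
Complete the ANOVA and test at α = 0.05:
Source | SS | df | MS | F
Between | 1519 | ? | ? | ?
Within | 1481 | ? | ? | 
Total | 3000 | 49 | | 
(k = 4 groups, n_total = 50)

df_between = 3, df_within = 46. MS_between = 506.33, MS_within = 32.2. F = 15.727, F_crit ≈ 2.807. Reject H₀.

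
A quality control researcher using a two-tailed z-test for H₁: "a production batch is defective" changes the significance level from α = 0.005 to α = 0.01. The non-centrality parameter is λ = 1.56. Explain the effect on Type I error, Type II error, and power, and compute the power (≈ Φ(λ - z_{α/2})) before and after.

Increasing α from 0.005 to 0.01:
• Type I error rate increases (α is the Type I rate by definition).
• Critical value moves from z_{α/2} = 2.807 to 2.576, so power = Φ(λ - z_{α/2}) goes from Φ(1.56 - 2.807) = 0.106 to Φ(1.56 - 2.576) = 0.155.
• Type II error rate β = 1 - power therefore decreases (0.894 → 0.845).
Appropriate when false negatives are costly — here, shipping a defective batch — faulty products reach customers.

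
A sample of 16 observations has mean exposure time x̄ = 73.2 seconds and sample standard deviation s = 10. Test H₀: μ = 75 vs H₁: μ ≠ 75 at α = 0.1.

t = (x̄ - μ₀)/(s/√n) = (73.2 - 75)/(10/√16) = -0.72. df = 15, critical t = ±1.753. Fail to reject H₀.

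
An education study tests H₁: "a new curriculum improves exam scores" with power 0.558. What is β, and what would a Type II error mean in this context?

β = 1 - power = 1 - 0.558 = 0.442. A Type II error is failing to reject H₀ when H₀ is false (false negative) — here, failing to conclude that a new curriculum improves exam scores when in fact it is true. Consequence: keeping the old curriculum when the new one would have helped students.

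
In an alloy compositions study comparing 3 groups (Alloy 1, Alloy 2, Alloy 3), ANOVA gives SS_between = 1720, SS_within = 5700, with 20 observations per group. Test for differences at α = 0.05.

df_between = 2, df_within = 57. F = MS_between/MS_within = 860.0/100.0 = 8.6. F_crit ≈ 3.159. Reject H₀. At least one mean differs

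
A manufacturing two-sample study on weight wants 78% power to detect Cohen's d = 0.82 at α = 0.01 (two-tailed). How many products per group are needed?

z_{α/2} = 2.576, z_β = Φ⁻¹(0.78) = 0.772. For large effect (d = 0.82): n per group = 2(z_{α/2} + z_β)²/d² = 2(2.576 + 0.772)²/0.82² = 33.3 → 34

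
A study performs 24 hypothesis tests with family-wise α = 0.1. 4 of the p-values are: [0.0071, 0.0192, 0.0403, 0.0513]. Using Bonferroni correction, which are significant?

Bonferroni α = 0.1/24 = 0.00417. None of the given p-values are significant.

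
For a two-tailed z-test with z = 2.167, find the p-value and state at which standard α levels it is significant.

p = 2·P(Z > |2.167|) = 2·(1 - Φ(2.167)) ≈ 0.0302. Significant at α = 0.1; Significant at α = 0.05.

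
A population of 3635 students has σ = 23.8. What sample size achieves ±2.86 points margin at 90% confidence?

Without FPC: n₀ = (1.645×23.8/2.86)² = 187.393. With FPC: n = n₀N/(n₀+N-1) = 178.3 → n = 179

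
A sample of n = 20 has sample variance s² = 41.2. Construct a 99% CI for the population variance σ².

df = 19. χ²_{0.005} = 38.582, χ²_{0.995} = 6.844. CI for σ² = ((n-1)s²/χ²_{α/2}, (n-1)s²/χ²_{1-α/2}) = (19·41.2/38.582, 19·41.2/6.844) = (20.29, 114.38)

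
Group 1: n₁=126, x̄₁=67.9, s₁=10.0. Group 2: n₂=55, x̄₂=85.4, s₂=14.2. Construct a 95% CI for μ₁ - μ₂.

Difference = -17.5. SE = √(10.0²/126 + 14.2²/55) = 2.112. CI = (-21.64, -13.36)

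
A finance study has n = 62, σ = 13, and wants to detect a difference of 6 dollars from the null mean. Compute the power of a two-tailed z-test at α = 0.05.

SE = σ/√n = 13/√62 = 1.651. Non-centrality λ = d/SE = 6/1.651 = 3.634. Power ≈ Φ(λ - z_{α/2}) = Φ(3.634 - 1.96) = Φ(1.674) = 0.953.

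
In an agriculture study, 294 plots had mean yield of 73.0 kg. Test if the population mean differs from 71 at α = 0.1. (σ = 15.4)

z = (x̄ - μ₀)/(σ/√n) = (73.0 - 71)/(15.4/√294) = 2.227. Critical value: ±1.645. Since |2.227| > 1.645, Reject H₀.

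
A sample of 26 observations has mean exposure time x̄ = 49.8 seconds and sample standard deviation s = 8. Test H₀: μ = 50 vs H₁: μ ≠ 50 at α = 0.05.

t = (x̄ - μ₀)/(s/√n) = (49.8 - 50)/(8/√26) = -0.127. df = 25, critical t = ±2.06. Fail to reject H₀.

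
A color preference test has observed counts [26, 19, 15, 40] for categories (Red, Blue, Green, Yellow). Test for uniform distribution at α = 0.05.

Expected = 25 each. χ² = Σ(O-E)²/E = 14.48. df = 3, critical value = 7.815. Reject H₀.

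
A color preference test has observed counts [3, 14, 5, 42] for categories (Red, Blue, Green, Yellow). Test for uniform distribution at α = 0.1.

Expected = 16 each. χ² = Σ(O-E)²/E = 60.625. df = 3, critical value = 6.251. Reject H₀.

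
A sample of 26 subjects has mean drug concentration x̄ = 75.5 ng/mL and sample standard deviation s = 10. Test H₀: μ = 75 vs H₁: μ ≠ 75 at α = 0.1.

t = (x̄ - μ₀)/(s/√n) = (75.5 - 75)/(10/√26) = 0.255. df = 25, critical t = ±1.708. Fail to reject H₀.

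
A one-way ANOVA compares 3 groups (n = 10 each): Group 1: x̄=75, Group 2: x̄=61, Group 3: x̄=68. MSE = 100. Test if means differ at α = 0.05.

Grand mean = 68.0. SS_between = 980.0, MS_between = 490.0. F = 4.9, F_crit ≈ 3.354. Reject H₀.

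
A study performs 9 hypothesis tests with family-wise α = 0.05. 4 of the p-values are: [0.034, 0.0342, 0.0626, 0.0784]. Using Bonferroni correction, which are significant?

Bonferroni α = 0.05/9 = 0.00556. None of the given p-values are significant.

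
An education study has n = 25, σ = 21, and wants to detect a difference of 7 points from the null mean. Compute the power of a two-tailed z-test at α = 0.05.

SE = σ/√n = 21/√25 = 4.2. Non-centrality λ = d/SE = 7/4.2 = 1.667. Power ≈ Φ(λ - z_{α/2}) = Φ(1.667 - 1.96) = Φ(-0.293) = 0.385.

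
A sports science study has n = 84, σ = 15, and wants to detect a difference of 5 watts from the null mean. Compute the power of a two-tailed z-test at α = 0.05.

SE = σ/√n = 15/√84 = 1.637. Non-centrality λ = d/SE = 5/1.637 = 3.055. Power ≈ Φ(λ - z_{α/2}) = Φ(3.055 - 1.96) = Φ(1.095) = 0.863.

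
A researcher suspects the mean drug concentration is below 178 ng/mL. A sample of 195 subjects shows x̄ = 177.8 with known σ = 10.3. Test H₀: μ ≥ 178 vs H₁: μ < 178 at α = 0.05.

z = -0.271. Critical value: -1.645. Fail to reject H₀.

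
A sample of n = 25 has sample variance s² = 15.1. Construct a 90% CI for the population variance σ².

df = 24. χ²_{0.05} = 36.415, χ²_{0.95} = 13.848. CI for σ² = ((n-1)s²/χ²_{α/2}, (n-1)s²/χ²_{1-α/2}) = (24·15.1/36.415, 24·15.1/13.848) = (9.95, 26.17)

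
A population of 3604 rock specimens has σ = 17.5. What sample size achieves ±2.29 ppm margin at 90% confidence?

Without FPC: n₀ = (1.645×17.5/2.29)² = 158.029. With FPC: n = n₀N/(n₀+N-1) = 151.4 → n = 152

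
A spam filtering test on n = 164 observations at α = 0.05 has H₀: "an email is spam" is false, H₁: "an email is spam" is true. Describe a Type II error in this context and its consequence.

Type II error: failing to reject H₀ when it is false — concluding that an email is spam is not supported when in fact it is. Consequence: a spam email lands in the inbox.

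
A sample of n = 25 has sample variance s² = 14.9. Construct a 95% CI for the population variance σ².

df = 24. χ²_{0.025} = 39.364, χ²_{0.975} = 12.401. CI for σ² = ((n-1)s²/χ²_{α/2}, (n-1)s²/χ²_{1-α/2}) = (24·14.9/39.364, 24·14.9/12.401) = (9.08, 28.84)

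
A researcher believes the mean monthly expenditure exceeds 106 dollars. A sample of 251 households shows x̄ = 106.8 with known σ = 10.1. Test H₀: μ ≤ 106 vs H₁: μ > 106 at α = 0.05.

z = 1.255. Critical value: 1.645. Fail to reject H₀.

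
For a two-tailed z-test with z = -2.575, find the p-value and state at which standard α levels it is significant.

p = 2·P(Z > |-2.575|) = 2·(1 - Φ(2.575)) ≈ 0.01002. Significant at α = 0.1; Significant at α = 0.05.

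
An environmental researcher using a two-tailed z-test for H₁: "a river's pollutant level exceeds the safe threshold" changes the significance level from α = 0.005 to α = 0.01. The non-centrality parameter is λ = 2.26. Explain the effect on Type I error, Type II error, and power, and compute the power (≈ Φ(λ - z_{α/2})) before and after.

Increasing α from 0.005 to 0.01:
• Type I error rate increases (α is the Type I rate by definition).
• Critical value moves from z_{α/2} = 2.807 to 2.576, so power = Φ(λ - z_{α/2}) goes from Φ(2.26 - 2.807) = 0.292 to Φ(2.26 - 2.576) = 0.376.
• Type II error rate β = 1 - power therefore decreases (0.708 → 0.624).
Appropriate when false negatives are costly — here, allowing unsafe pollution to continue.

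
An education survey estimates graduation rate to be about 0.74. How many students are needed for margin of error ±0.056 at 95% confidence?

n = z²p(1-p)/E² = 1.96²×0.74×0.26/0.056² = 235.7 → n = 236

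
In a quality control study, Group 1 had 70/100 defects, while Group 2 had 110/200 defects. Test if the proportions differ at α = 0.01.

p̂₁ = 0.7, p̂₂ = 0.55, pooled p̂ = 0.6. z = 2.5. Critical: ±2.576. Fail to reject H₀.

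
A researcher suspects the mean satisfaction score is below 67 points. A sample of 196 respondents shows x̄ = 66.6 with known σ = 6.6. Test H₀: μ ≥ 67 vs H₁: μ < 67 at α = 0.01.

z = -0.848. Critical value: -2.33. Fail to reject H₀.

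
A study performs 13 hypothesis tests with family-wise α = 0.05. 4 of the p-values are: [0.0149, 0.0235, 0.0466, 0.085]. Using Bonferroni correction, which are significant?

Bonferroni α = 0.05/13 = 0.00385. None of the given p-values are significant.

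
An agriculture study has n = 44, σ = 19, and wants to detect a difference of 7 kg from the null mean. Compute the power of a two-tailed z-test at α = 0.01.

SE = σ/√n = 19/√44 = 2.864. Non-centrality λ = d/SE = 7/2.864 = 2.444. Power ≈ Φ(λ - z_{α/2}) = Φ(2.444 - 2.576) = Φ(-0.132) = 0.447.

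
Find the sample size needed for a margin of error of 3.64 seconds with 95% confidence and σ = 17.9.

n = (z*σ/E)² = (1.96×17.9/3.64)² = 92.9 → n = 93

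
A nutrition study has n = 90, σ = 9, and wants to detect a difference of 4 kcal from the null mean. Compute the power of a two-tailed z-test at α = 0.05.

SE = σ/√n = 9/√90 = 0.949. Non-centrality λ = d/SE = 4/0.949 = 4.216. Power ≈ Φ(λ - z_{α/2}) = Φ(4.216 - 1.96) = Φ(2.256) = 0.988.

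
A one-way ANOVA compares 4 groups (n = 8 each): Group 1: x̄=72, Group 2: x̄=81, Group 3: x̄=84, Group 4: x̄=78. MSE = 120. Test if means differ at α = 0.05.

Grand mean = 78.75. SS_between = 630.0, MS_between = 210.0. F = 1.75, F_crit ≈ 2.947. Fail to reject H₀.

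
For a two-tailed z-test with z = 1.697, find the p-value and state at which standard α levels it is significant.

p = 2·P(Z > |1.697|) = 2·(1 - Φ(1.697)) ≈ 0.0897. Significant at α = 0.1.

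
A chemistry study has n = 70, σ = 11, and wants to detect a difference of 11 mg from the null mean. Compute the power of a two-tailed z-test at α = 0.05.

SE = σ/√n = 11/√70 = 1.315. Non-centrality λ = d/SE = 11/1.315 = 8.367. Power ≈ Φ(λ - z_{α/2}) = Φ(8.367 - 1.96) = Φ(6.407) = 1.0.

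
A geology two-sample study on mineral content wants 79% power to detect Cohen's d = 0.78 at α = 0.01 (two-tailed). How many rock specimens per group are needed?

z_{α/2} = 2.576, z_β = Φ⁻¹(0.79) = 0.806. For medium effect (d = 0.78): n per group = 2(z_{α/2} + z_β)²/d² = 2(2.576 + 0.806)²/0.78² = 37.6 → 38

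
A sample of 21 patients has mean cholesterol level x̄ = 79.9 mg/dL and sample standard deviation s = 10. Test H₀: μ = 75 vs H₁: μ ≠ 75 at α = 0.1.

t = (x̄ - μ₀)/(s/√n) = (79.9 - 75)/(10/√21) = 2.245. df = 20, critical t = ±1.725. Reject H₀.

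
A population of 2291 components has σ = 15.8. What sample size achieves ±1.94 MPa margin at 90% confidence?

Without FPC: n₀ = (1.645×15.8/1.94)² = 179.491. With FPC: n = n₀N/(n₀+N-1) = 166.5 → n = 167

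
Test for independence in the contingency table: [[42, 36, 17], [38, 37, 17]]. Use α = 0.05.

χ² = 0.166. df = 2, critical = 5.991. Fail to reject H₀. No evidence of dependence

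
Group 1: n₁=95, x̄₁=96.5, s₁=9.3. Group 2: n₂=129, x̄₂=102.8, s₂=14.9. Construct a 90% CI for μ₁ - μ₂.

Difference = -6.3. SE = √(9.3²/95 + 14.9²/129) = 1.622. CI = (-8.97, -3.63)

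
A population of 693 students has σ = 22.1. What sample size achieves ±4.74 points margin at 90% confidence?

Without FPC: n₀ = (1.645×22.1/4.74)² = 58.825. With FPC: n = n₀N/(n₀+N-1) = 54.3 → n = 55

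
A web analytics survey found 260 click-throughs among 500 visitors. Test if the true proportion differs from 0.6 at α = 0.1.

p̂ = 0.52, p₀ = 0.6. z = (p̂ - p₀)/√(p₀(1-p₀)/n) = -3.651. Critical: ±1.645. Reject H₀.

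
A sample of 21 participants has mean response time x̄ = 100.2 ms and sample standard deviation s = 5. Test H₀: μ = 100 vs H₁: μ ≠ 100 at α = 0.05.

t = (x̄ - μ₀)/(s/√n) = (100.2 - 100)/(5/√21) = 0.183. df = 20, critical t = ±2.086. Fail to reject H₀.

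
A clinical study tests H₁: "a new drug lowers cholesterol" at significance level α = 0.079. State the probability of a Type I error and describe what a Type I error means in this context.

P(Type I error) = α = 0.079. A Type I error is rejecting H₀ when H₀ is actually true (false positive) — here, concluding that a new drug lowers cholesterol when in fact this is not the case. Consequence: approving an ineffective drug — patients take a useless medication and may skip effective alternatives.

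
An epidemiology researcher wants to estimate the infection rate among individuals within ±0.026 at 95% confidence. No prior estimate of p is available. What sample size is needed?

Conservative approach: use p = 0.5 (maximizes p(1-p) = 0.25). n = z²(0.25)/E² = 1.96²×0.25/0.026² = 1420.7 → n = 1421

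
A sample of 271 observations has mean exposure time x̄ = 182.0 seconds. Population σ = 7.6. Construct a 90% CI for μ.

CI = x̄ ± z*(σ/√n) = 182.0 ± 1.645(7.6/√271) = 182.0 ± 0.76 = (181.24, 182.76)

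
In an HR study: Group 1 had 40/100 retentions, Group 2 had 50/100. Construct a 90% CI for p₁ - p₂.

p̂₁ = 0.4, p̂₂ = 0.5. Difference = -0.1. CI = (-0.215, 0.015)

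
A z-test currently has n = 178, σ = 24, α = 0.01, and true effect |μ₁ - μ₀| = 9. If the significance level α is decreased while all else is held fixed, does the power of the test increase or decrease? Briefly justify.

Power decreases: a smaller α raises the critical value, so less of the H₁ sampling distribution falls in the rejection region.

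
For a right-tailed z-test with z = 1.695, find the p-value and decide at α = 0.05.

p = P(Z > 1.695) = 1 - Φ(1.695) ≈ 0.045. Since p < 0.05, reject H₀ (significant) at α = 0.05.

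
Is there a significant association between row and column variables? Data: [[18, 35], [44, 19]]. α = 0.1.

χ² = 14.893. df = 1, critical = 2.706. Reject H₀. Variables are dependent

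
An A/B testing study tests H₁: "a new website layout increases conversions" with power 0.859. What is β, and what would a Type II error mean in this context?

β = 1 - power = 1 - 0.859 = 0.141. A Type II error is failing to reject H₀ when H₀ is false (false negative) — here, failing to conclude that a new website layout increases conversions when in fact it is true. Consequence: discarding a layout that would have improved conversions — lost revenue.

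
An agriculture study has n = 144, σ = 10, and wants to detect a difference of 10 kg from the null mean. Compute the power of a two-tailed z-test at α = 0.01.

SE = σ/√n = 10/√144 = 0.833. Non-centrality λ = d/SE = 10/0.833 = 12.0. Power ≈ Φ(λ - z_{α/2}) = Φ(12.0 - 2.576) = Φ(9.424) = 1.0.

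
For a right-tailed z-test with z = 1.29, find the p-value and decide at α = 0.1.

p = P(Z > 1.29) = 1 - Φ(1.29) ≈ 0.0985. Since p < 0.1, reject H₀ (significant) at α = 0.1.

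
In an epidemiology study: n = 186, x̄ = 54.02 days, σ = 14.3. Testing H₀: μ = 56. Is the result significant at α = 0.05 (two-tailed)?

z = (54.02 - 56)/(14.3/√186) = -1.888. Since |z| ≤ 1.96, not significant at α = 0.05.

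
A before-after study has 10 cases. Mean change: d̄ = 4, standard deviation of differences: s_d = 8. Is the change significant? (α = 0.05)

t = d̄/(s_d/√n) = 4/(8/√10) = 1.581. df = 9, critical t = ±2.262. Fail to reject H₀.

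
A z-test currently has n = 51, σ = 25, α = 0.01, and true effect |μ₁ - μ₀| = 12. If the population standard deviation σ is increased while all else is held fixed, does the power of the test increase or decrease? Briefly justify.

Power decreases: a larger σ inflates the standard error σ/√n, pulling the sampling distribution under H₁ back toward the critical value.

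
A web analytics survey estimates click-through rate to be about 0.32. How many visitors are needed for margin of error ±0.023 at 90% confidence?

n = z²p(1-p)/E² = 1.645²×0.32×0.68/0.023² = 1113.1 → n = 1114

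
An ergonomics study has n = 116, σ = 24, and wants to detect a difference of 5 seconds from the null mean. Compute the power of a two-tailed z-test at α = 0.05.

SE = σ/√n = 24/√116 = 2.228. Non-centrality λ = d/SE = 5/2.228 = 2.244. Power ≈ Φ(λ - z_{α/2}) = Φ(2.244 - 1.96) = Φ(0.284) = 0.612.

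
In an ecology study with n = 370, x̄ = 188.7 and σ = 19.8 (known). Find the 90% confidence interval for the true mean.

CI = x̄ ± z*(σ/√n) = 188.7 ± 1.645(19.8/√370) = 188.7 ± 1.69 = (187.01, 190.39)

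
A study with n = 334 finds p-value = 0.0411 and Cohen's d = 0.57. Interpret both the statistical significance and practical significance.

Statistically significant (p = 0.0411 < 0.05). Cohen's d = 0.57 indicates a medium effect size. Both statistical and practical significance should be considered.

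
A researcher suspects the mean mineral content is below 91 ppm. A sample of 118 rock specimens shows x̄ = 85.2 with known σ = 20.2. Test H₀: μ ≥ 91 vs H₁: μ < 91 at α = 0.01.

z = -3.119. Critical value: -2.33. Reject H₀.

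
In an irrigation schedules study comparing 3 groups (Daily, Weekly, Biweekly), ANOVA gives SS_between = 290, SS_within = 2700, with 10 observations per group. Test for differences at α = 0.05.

df_between = 2, df_within = 27. F = MS_between/MS_within = 145.0/100.0 = 1.45. F_crit ≈ 3.354. Fail to reject H₀.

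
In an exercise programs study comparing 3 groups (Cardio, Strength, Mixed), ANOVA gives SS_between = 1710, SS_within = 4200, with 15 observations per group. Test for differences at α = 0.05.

df_between = 2, df_within = 42. F = MS_between/MS_within = 855.0/100.0 = 8.55. F_crit ≈ 3.22. Reject H₀. At least one mean differs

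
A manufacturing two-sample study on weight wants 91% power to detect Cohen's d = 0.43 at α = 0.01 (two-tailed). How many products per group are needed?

z_{α/2} = 2.576, z_β = Φ⁻¹(0.91) = 1.341. For small effect (d = 0.43): n per group = 2(z_{α/2} + z_β)²/d² = 2(2.576 + 1.341)²/0.43² = 166.0 → 166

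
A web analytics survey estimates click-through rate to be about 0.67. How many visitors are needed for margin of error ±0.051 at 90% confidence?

n = z²p(1-p)/E² = 1.645²×0.67×0.33/0.051² = 230.03 → n = 231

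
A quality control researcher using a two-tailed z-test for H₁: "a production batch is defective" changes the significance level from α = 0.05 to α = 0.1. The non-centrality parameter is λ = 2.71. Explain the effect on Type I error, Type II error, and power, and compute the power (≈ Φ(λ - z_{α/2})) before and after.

Increasing α from 0.05 to 0.1:
• Type I error rate increases (α is the Type I rate by definition).
• Critical value moves from z_{α/2} = 1.96 to 1.645, so power = Φ(λ - z_{α/2}) goes from Φ(2.71 - 1.96) = 0.773 to Φ(2.71 - 1.645) = 0.857.
• Type II error rate β = 1 - power therefore decreases (0.227 → 0.143).
Appropriate when false negatives are costly — here, shipping a defective batch — faulty products reach customers.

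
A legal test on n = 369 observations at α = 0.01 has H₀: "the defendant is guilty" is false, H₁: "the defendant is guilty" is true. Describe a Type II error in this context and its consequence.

Type II error: failing to reject H₀ when it is false — concluding that the defendant is guilty is not supported when in fact it is. Consequence: acquitting a guilty person.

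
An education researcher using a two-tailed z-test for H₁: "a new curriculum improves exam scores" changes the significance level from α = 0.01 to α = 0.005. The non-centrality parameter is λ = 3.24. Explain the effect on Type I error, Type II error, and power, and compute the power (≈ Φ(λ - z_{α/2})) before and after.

Decreasing α from 0.01 to 0.005:
• Type I error rate decreases (α is the Type I rate by definition).
• Critical value moves from z_{α/2} = 2.576 to 2.807, so power = Φ(λ - z_{α/2}) goes from Φ(3.24 - 2.576) = 0.747 to Φ(3.24 - 2.807) = 0.667.
• Type II error rate β = 1 - power therefore increases (0.253 → 0.333).
Appropriate when false positives are costly — here, adopting a curriculum that gives no real benefit — disruption for nothing.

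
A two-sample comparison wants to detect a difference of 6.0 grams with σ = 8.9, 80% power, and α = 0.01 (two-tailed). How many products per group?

n per group = 2(z_α/2 + z_β)²σ²/d² = 2×(2.576 + 0.84)²×8.9²/6.0² = 51.4 → n = 52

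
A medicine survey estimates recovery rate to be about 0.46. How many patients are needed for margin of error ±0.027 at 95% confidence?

n = z²p(1-p)/E² = 1.96²×0.46×0.54/0.027² = 1309.0 → n = 1309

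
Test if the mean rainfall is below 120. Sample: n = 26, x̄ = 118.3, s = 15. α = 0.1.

t = (118.3 - 120)/(15/√26) = -0.578, df = 25. Critical t = -1.316. Fail to reject H₀.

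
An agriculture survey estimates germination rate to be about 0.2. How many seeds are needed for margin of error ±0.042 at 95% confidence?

n = z²p(1-p)/E² = 1.96²×0.2×0.8/0.042² = 348.4 → n = 349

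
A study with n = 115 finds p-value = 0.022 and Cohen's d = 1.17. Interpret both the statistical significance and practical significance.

Statistically significant (p = 0.022 < 0.05). Cohen's d = 1.17 indicates a large effect size. Both statistical and practical significance should be considered.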